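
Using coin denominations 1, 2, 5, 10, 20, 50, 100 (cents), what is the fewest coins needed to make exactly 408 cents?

7

Greedy: take as many of the largest coin as possible, then repeat with the remainder.
408 − 4×100→8 − 1×5→3 − 1×2→1 − 1×1→0
Total coins = 4 + 1 + 1 + 1 = 7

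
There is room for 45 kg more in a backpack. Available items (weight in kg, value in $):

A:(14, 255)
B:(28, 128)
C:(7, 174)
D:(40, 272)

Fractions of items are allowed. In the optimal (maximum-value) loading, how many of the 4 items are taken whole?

2

Greedy by value/weight ratio, highest first.
Order: C (174/7=24.86) > A (255/14=18.21) > D (272/40=6.80) > B (128/28=4.57)
Fill: take C (7 @ 174) → take A (14 @ 255) → take 24/40 of D → 163.20; 45/45 used.
2 item(s) taken whole; one partial (take 24/40 of D).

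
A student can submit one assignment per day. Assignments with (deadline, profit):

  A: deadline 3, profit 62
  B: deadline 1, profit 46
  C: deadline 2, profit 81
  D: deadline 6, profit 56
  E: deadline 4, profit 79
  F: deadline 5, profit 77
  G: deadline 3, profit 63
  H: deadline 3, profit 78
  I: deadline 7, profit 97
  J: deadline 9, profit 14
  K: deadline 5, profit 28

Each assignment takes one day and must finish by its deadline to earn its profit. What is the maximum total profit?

545

Sort by profit descending; place each in the latest free slot ≤ its deadline.
By profit: I(d7,97), C(d2,81), E(d4,79), H(d3,78), F(d5,77), G(d3,63), A(d3,62), D(d6,56), B(d1,46), K(d5,28), J(d9,14)
I→slot 7; C→slot 2; E→slot 4; H→slot 3; F→slot 5; G→slot 1; A skipped; D→slot 6; B skipped; K skipped; J→slot 9.
Profit = 63 + 81 + 78 + 79 + 77 + 56 + 97 + 14 = 545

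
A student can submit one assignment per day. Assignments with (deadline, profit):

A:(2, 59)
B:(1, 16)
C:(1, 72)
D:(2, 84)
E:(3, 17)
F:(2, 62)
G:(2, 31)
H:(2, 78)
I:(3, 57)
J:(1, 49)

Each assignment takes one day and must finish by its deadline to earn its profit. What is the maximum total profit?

219

By profit: D(d2,84), H(d2,78), C(d1,72), F(d2,62), A(d2,59), I(d3,57), J(d1,49), G(d2,31), E(d3,17), B(d1,16)
D→slot 2; H→slot 1; C skipped; F skipped; A skipped; I→slot 3; J skipped; G skipped; E skipped; B skipped.
Profit = 78 + 84 + 57 = 219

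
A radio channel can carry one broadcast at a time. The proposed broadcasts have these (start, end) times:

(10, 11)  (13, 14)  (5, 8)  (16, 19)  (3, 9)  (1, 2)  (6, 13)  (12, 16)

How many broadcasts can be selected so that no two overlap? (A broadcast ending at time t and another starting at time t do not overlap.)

Sorted by end: (1,2)  (5,8)  (3,9)  (10,11)  (6,13)  (13,14)  (12,16)  (16,19)
take (1,2); take (5,8); skip (3,9); take (10,11); take (13,14); take (16,19).
Selected 5 broadcasts.

5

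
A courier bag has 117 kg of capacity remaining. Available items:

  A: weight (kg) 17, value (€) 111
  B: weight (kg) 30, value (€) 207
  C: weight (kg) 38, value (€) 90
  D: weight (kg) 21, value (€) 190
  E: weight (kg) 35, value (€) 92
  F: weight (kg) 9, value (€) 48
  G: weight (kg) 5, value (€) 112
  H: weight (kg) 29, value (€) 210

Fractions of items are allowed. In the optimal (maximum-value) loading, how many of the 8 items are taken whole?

Sort by value per unit weight and fill in that order.
Order: G (112/5=22.40) > D (190/21=9.05) > H (210/29=7.24) > B (207/30=6.90) > A (111/17=6.53) > F (48/9=5.33) > E (92/35=2.63) > C (90/38=2.37)
Fill: take G (5 @ 112) → take D (21 @ 190) → take H (29 @ 210) → take B (30 @ 207) → take A (17 @ 111) → take F (9 @ 48) → take 6/35 of E → 15.77; 117/117 used.
6 item(s) taken whole; one partial (take 6/35 of E).

6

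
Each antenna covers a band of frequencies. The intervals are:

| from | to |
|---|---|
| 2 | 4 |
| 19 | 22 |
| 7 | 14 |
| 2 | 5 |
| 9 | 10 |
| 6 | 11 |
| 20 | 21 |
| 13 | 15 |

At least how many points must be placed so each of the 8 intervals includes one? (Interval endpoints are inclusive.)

4

Sorted: [2,4] [2,5] [9,10] [6,11] [7,14] [13,15] [20,21] [19,22]
{[2,4],[2,5]} hit by 4; {[9,10],[6,11],[7,14]} hit by 10; {[13,15]} hit by 15; {[20,21],[19,22]} hit by 21.
Points: 4, 10, 15, 21 (4 total).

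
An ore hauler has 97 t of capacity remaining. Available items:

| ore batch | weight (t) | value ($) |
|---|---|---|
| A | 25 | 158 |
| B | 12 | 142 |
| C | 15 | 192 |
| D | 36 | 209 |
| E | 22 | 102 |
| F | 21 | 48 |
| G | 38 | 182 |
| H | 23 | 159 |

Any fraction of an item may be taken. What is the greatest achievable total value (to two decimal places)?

778.72

Ratios (sorted): C 12.80, B 11.83, H 6.91, A 6.32, D 5.81, G 4.79, E 4.64, F 2.29
take C (15 @ 192); take B (12 @ 142); take H (23 @ 159); take A (25 @ 158); take 22/36 of D → 127.72. Capacity used 97/97.
Total value = 778.72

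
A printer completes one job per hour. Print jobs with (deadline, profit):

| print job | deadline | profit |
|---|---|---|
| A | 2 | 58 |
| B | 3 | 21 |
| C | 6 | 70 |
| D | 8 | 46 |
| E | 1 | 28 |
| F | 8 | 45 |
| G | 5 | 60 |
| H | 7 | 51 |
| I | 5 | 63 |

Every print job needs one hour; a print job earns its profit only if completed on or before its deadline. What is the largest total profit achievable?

421

Sort by profit descending; place each in the latest free slot ≤ its deadline.
Profit order: C=70 I=63 G=60 A=58 H=51 D=46 F=45 E=28 B=21
Assign: C→slot 6, I→slot 5, G→slot 4, A→slot 2, H→slot 7, D→slot 8, F→slot 3, E→slot 1, B skipped.
Slots: [1:E] [2:A] [3:F] [4:G] [5:I] [6:C] [7:H] [8:D]
Profit = 28 + 58 + 45 + 60 + 63 + 70 + 51 + 46 = 421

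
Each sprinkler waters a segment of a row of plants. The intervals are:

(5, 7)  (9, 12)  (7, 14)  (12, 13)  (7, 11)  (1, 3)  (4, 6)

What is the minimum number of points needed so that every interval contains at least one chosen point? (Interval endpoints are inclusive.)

4

Process intervals by earliest right end; each time one isn't hit yet, stab at its right endpoint.
By right end: [1,3]  [4,6]  [5,7]  [7,11]  [9,12]  [12,13]  [7,14]
[1,3] uncovered → point at 3; [4,6] uncovered → point at 6; [7,11] uncovered → point at 11; [12,13] uncovered → point at 13.
Points: 3, 6, 11, 13 (4 total).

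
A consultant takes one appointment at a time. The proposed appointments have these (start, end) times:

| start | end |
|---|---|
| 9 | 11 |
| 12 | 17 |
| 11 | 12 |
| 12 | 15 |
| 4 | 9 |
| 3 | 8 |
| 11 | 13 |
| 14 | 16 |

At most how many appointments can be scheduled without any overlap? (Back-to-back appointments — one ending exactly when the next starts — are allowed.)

4

Sorted by end: (3,8)  (4,9)  (9,11)  (11,12)  (11,13)  (12,15)  (14,16)  (12,17)
take (3,8); take (9,11); take (11,12); skip (11,13); take (12,15); skip (14,16).
Selected 4 appointments.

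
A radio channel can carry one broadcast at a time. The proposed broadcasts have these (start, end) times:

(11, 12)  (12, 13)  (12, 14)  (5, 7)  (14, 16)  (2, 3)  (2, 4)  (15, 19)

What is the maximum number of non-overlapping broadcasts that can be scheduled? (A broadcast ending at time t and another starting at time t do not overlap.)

By end time: (2,3), (2,4), (5,7), (11,12), (12,13), (12,14), (14,16), (15,19).
Pick (2,3); next start ≥ 3 → (5,7); next start ≥ 7 → (11,12); next start ≥ 12 → (12,13); next start ≥ 13 → (14,16).
Selected 5 broadcasts.

5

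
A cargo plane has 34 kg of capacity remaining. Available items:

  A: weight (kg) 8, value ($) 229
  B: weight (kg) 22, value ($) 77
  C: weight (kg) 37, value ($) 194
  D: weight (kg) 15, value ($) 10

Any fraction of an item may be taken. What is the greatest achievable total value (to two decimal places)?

Sort by value per unit weight and fill in that order.
Ratios (sorted): A 28.62, C 5.24, B 3.50, D 0.67
take A (8 @ 229); take 26/37 of C → 136.32. Capacity used 34/34.
Total value = 365.32

365.32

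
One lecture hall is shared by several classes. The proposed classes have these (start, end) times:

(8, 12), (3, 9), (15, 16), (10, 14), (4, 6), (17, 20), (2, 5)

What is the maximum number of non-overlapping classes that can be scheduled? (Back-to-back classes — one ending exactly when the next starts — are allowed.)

4

Greedy by earliest finish: after sorting by end time, pick each interval compatible with the last pick.
Sorted by end: (2,5)  (4,6)  (3,9)  (8,12)  (10,14)  (15,16)  (17,20)
take (2,5); take (8,12); take (15,16); take (17,20).
Selected 4 classes.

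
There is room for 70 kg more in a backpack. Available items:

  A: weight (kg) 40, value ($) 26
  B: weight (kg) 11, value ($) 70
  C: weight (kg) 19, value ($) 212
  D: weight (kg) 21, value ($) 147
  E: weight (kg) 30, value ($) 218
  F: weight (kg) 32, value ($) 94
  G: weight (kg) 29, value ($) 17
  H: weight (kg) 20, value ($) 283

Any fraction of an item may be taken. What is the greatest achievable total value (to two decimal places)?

Greedy by value/weight ratio, highest first.
Order: H (283/20=14.15) > C (212/19=11.16) > E (218/30=7.27) > D (147/21=7.00) > B (70/11=6.36) > F (94/32=2.94) > A (26/40=0.65) > G (17/29=0.59)
Fill: take H (20 @ 283) → take C (19 @ 212) → take E (30 @ 218) → take 1/21 of D → 7.00; 70/70 used.
Total value = 720.00

720.00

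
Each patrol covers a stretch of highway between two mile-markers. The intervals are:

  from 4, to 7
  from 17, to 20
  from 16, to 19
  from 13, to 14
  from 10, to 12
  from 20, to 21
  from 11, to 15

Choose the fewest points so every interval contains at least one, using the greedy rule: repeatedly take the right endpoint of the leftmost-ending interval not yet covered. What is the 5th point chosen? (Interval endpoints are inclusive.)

21

Sort by right endpoint; whenever an interval is uncovered, place a point at its right end.
Sorted: [4,7] [10,12] [13,14] [11,15] [16,19] [17,20] [20,21]
{[4,7]} hit by 7; {[10,12]} hit by 12; {[13,14],[11,15]} hit by 14; {[16,19],[17,20]} hit by 19; {[20,21]} hit by 21.
Points: 7, 12, 14, 19, 21 (5 total).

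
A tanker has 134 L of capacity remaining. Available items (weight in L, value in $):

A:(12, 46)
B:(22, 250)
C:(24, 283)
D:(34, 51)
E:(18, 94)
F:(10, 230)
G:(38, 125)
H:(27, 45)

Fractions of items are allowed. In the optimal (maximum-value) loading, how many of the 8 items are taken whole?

6

Order: F (230/10=23.00) > C (283/24=11.79) > B (250/22=11.36) > E (94/18=5.22) > A (46/12=3.83) > G (125/38=3.29) > H (45/27=1.67) > D (51/34=1.50)
Fill: take F (10 @ 230) → take C (24 @ 283) → take B (22 @ 250) → take E (18 @ 94) → take A (12 @ 46) → take G (38 @ 125) → take 10/27 of H → 16.67; 134/134 used.
6 item(s) taken whole; one partial (take 10/27 of H).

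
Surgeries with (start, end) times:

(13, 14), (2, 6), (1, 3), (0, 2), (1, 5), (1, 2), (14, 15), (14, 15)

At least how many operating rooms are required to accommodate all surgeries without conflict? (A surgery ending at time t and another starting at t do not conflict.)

4

The answer is the maximum number of intervals overlapping at any instant.
Events (time:±→running): 0:+→1 1:+→2 1:+→3 1:+→4 … peak 4.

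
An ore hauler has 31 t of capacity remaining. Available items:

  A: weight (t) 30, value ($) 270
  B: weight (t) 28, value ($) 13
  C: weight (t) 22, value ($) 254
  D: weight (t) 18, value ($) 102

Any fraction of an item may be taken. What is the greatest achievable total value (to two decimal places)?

335.00

Sort by value per unit weight and fill in that order.
Order: C (254/22=11.55) > A (270/30=9.00) > D (102/18=5.67) > B (13/28=0.46)
Fill: take C (22 @ 254) → take 9/30 of A → 81.00; 31/31 used.
Total value = 335.00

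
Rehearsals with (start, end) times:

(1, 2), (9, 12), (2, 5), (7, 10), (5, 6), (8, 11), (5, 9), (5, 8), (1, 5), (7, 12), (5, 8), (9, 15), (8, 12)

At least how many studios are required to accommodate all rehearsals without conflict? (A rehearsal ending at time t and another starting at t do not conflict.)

6

The answer is the maximum number of intervals overlapping at any instant.
starts: [1, 1, 2, 5, 5, 5, 5, 7, 7, 8, 8, 9, 9]
ends:   [2, 5, 5, 6, 8, 8, 9, 10, 11, 12, 12, 12, 15]
s1→1 s1→2 e2→1 s2→2 e5→1 e5→0 s5→1 s5→2 s5→3 s5→4 e6→3 s7→4 s7→5 e8→4 e8→3 s8→4 s8→5 e9→4 s9→5 s9→6  — peak 6.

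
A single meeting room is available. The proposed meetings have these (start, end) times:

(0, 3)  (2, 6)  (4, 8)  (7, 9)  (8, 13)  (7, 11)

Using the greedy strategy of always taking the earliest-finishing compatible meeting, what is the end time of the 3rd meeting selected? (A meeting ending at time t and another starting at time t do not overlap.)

By end time: (0,3), (2,6), (4,8), (7,9), (7,11), (8,13).
Pick (0,3); next start ≥ 3 → (4,8); next start ≥ 8 → (8,13).
Selected: (0,3) (4,8) (8,13)

13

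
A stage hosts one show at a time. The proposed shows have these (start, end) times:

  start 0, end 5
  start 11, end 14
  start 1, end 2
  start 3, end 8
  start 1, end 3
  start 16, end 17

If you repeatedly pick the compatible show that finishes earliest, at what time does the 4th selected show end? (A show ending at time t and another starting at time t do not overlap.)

Sort by end time and greedily take each interval whose start is ≥ the last chosen end.
By end time: (1,2), (1,3), (0,5), (3,8), (11,14), (16,17).
Pick (1,2); next start ≥ 2 → (3,8); next start ≥ 8 → (11,14); next start ≥ 14 → (16,17).
Selected: (1,2) (3,8) (11,14) (16,17)

17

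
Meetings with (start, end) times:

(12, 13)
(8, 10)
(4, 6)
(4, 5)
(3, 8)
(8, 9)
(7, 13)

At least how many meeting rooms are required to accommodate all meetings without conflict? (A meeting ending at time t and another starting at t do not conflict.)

3

starts: [3, 4, 4, 7, 8, 8, 12]
ends:   [5, 6, 8, 9, 10, 13, 13]
s3→1 s4→2 s4→3  — peak 3.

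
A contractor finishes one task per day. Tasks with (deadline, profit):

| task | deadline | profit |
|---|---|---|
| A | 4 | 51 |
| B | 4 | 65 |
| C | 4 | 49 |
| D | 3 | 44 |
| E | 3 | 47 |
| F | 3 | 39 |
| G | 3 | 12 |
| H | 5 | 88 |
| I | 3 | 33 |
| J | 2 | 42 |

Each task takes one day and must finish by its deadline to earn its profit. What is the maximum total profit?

By profit: H(d5,88), B(d4,65), A(d4,51), C(d4,49), E(d3,47), D(d3,44), J(d2,42), F(d3,39), I(d3,33), G(d3,12)
H→slot 5; B→slot 4; A→slot 3; C→slot 2; E→slot 1; D skipped; J skipped; F skipped; I skipped; G skipped.
Profit = 47 + 49 + 51 + 65 + 88 = 300

300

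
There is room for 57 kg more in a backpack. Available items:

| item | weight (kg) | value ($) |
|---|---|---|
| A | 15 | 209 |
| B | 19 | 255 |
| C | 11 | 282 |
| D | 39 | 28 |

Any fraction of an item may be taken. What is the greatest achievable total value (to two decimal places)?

Sort by value per unit weight and fill in that order.
Order: C (282/11=25.64) > A (209/15=13.93) > B (255/19=13.42) > D (28/39=0.72)
Fill: take C (11 @ 282) → take A (15 @ 209) → take B (19 @ 255) → take 12/39 of D → 8.62; 57/57 used.
Total value = 754.62

754.62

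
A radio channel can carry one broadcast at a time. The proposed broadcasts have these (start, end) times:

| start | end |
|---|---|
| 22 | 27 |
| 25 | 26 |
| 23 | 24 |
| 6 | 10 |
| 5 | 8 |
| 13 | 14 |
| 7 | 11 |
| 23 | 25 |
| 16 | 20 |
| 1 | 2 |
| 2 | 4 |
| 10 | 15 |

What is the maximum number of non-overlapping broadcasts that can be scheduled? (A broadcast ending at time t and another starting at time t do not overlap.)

7

Order by finish time; keep every interval that doesn't clash with the previous kept one.
Sorted by end: (1,2)  (2,4)  (5,8)  (6,10)  (7,11)  (13,14)  (10,15)  (16,20)  (23,24)  (23,25)  (25,26)  (22,27)
take (1,2); take (2,4); take (5,8); skip (7,11); take (13,14); skip (10,15); take (16,20); take (23,24); take (25,26).
Selected 7 broadcasts.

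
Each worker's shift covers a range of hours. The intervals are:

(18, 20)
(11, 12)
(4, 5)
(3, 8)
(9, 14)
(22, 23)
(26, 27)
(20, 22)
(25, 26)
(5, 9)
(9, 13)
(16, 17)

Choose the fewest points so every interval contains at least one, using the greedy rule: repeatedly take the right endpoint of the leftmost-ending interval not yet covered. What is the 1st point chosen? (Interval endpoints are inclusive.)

By right end: [4,5]  [3,8]  [5,9]  [11,12]  [9,13]  [9,14]  [16,17]  [18,20]  [20,22]  [22,23]  [25,26]  [26,27]
[4,5] uncovered → point at 5; [11,12] uncovered → point at 12; [16,17] uncovered → point at 17; [18,20] uncovered → point at 20; [22,23] uncovered → point at 23; [25,26] uncovered → point at 26.
Points: 5, 12, 17, 20, 23, 26 (6 total).

5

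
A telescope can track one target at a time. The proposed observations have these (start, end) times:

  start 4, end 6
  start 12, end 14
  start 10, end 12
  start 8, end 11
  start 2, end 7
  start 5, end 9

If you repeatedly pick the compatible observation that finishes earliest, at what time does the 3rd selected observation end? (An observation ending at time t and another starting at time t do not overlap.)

14

Sorted by end: (4,6)  (2,7)  (5,9)  (8,11)  (10,12)  (12,14)
take (4,6); skip (2,7); take (8,11); take (12,14).
Selected: (4,6) (8,11) (12,14)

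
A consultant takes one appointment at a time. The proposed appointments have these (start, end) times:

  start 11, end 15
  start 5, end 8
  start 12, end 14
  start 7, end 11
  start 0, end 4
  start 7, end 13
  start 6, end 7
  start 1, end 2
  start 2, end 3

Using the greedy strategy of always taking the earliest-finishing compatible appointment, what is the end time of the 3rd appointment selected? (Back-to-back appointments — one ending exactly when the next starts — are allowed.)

Greedy by earliest finish: after sorting by end time, pick each interval compatible with the last pick.
By end time: (1,2), (2,3), (0,4), (6,7), (5,8), (7,11), (7,13), (12,14), (11,15).
Pick (1,2); next start ≥ 2 → (2,3); next start ≥ 3 → (6,7); next start ≥ 7 → (7,11); next start ≥ 11 → (12,14).
Selected: (1,2) (2,3) (6,7) (7,11) (12,14)

7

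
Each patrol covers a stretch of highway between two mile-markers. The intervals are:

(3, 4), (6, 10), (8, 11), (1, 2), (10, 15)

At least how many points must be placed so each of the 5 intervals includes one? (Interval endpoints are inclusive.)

By right end: [1,2]  [3,4]  [6,10]  [8,11]  [10,15]
[1,2] uncovered → point at 2; [3,4] uncovered → point at 4; [6,10] uncovered → point at 10.
Points: 2, 4, 10 (3 total).

3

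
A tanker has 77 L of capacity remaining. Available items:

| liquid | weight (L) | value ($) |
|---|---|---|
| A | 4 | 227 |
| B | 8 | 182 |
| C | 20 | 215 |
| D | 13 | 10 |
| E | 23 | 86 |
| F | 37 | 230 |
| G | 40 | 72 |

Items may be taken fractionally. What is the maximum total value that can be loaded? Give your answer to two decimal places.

Sort by value per unit weight and fill in that order.
Ratios (sorted): A 56.75, B 22.75, C 10.75, F 6.22, E 3.74, G 1.80, D 0.77
take A (4 @ 227); take B (8 @ 182); take C (20 @ 215); take F (37 @ 230); take 8/23 of E → 29.91. Capacity used 77/77.
Total value = 883.91

883.91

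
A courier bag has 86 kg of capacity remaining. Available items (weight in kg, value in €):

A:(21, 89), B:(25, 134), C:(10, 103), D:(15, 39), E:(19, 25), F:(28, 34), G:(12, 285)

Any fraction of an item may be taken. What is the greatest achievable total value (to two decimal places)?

Greedy by value/weight ratio, highest first.
Order: G (285/12=23.75) > C (103/10=10.30) > B (134/25=5.36) > A (89/21=4.24) > D (39/15=2.60) > E (25/19=1.32) > F (34/28=1.21)
Fill: take G (12 @ 285) → take C (10 @ 103) → take B (25 @ 134) → take A (21 @ 89) → take D (15 @ 39) → take 3/19 of E → 3.95; 86/86 used.
Total value = 653.95

653.95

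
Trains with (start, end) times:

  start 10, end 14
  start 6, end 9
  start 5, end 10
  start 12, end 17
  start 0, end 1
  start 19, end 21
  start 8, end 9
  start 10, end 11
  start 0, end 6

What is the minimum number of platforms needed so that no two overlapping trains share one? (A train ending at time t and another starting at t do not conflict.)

Count concurrent intervals with a sweep; the peak is the room count.
starts: [0, 0, 5, 6, 8, 10, 10, 12, 19]
ends:   [1, 6, 9, 9, 10, 11, 14, 17, 21]
s0→1 s0→2 e1→1 s5→2 e6→1 s6→2 s8→3  — peak 3.

3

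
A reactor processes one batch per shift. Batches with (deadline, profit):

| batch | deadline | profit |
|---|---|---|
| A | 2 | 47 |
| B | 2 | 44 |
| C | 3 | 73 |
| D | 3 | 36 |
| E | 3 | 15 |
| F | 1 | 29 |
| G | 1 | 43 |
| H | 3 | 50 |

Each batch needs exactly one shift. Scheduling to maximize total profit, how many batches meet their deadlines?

3

Profit order: C=73 H=50 A=47 B=44 G=43 D=36 F=29 E=15
Assign: C→slot 3, H→slot 2, A→slot 1, B skipped, G skipped, D skipped, F skipped, E skipped.
Slots: [1:A] [2:H] [3:C]
3 of 8 scheduled.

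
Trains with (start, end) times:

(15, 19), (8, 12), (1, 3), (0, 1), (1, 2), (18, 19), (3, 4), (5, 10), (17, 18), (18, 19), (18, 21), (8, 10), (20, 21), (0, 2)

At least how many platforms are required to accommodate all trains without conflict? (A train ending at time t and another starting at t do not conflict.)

4

Count concurrent intervals with a sweep; the peak is the room count.
Events (time:±→running): 0:+→1 0:+→2 1:-→1 1:+→2 1:+→3 2:-→2 2:-→1 3:-→0 3:+→1 4:-→0 5:+→1 8:+→2 8:+→3 10:-→2 10:-→1 12:-→0 15:+→1 17:+→2 18:-→1 18:+→2 18:+→3 18:+→4 … peak 4.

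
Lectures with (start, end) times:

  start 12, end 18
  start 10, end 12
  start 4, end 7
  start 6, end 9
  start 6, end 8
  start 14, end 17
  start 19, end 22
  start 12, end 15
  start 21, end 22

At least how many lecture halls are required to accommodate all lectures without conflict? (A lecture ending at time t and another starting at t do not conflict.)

3

Count concurrent intervals with a sweep; the peak is the room count.
Events (time:±→running): 4:+→1 6:+→2 6:+→3 … peak 3.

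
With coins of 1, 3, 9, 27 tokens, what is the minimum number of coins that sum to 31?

3

31 − 1×27→4 − 1×3→1 − 1×1→0
Total coins = 1 + 1 + 1 = 3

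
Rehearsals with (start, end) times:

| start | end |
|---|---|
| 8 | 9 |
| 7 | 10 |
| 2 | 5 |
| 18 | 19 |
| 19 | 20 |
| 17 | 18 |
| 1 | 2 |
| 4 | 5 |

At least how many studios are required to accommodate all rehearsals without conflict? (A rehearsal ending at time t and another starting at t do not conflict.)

2

Count concurrent intervals with a sweep; the peak is the room count.
Events (time:±→running): 1:+→1 2:-→0 2:+→1 4:+→2 … peak 2.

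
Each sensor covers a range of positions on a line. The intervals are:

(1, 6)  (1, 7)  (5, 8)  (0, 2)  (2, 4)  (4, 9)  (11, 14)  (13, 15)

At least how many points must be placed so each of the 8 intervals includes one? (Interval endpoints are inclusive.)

3

Sorted: [0,2] [2,4] [1,6] [1,7] [5,8] [4,9] [11,14] [13,15]
{[0,2],[2,4],[1,6],[1,7]} hit by 2; {[5,8],[4,9]} hit by 8; {[11,14],[13,15]} hit by 14.
Points: 2, 8, 14 (3 total).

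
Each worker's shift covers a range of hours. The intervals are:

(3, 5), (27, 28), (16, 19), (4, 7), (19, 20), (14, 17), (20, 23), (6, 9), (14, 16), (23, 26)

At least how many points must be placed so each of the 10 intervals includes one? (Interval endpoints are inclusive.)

6

Process intervals by earliest right end; each time one isn't hit yet, stab at its right endpoint.
By right end: [3,5]  [4,7]  [6,9]  [14,16]  [14,17]  [16,19]  [19,20]  [20,23]  [23,26]  [27,28]
[3,5] uncovered → point at 5; [6,9] uncovered → point at 9; [14,16] uncovered → point at 16; [19,20] uncovered → point at 20; [23,26] uncovered → point at 26; [27,28] uncovered → point at 28.
Points: 5, 9, 16, 20, 26, 28 (6 total).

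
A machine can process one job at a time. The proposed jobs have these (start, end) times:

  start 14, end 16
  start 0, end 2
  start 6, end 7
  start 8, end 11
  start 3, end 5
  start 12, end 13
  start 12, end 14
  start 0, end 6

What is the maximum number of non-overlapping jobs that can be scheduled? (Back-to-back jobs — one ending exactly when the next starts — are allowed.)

Order by finish time; keep every interval that doesn't clash with the previous kept one.
By end time: (0,2), (3,5), (0,6), (6,7), (8,11), (12,13), (12,14), (14,16).
Pick (0,2); next start ≥ 2 → (3,5); next start ≥ 5 → (6,7); next start ≥ 7 → (8,11); next start ≥ 11 → (12,13); next start ≥ 13 → (14,16).
Selected 6 jobs.

6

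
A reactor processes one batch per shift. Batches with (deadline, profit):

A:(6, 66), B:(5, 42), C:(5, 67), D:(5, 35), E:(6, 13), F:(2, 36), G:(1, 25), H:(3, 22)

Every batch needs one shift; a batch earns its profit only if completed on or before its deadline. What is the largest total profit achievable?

Take jobs in profit order; each goes to the latest open slot no later than its deadline.
Profit order: C=67 A=66 B=42 F=36 D=35 G=25 H=22 E=13
Assign: C→slot 5, A→slot 6, B→slot 4, F→slot 2, D→slot 3, G→slot 1, H skipped, E skipped.
Slots: [1:G] [2:F] [3:D] [4:B] [5:C] [6:A]
Profit = 25 + 36 + 35 + 42 + 67 + 66 = 271

271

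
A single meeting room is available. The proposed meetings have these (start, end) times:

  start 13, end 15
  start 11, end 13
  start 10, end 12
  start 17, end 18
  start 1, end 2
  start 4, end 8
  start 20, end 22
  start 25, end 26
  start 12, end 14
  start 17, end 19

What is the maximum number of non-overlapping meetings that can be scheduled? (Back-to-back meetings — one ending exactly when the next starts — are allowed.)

Sort by end time and greedily take each interval whose start is ≥ the last chosen end.
By end time: (1,2), (4,8), (10,12), (11,13), (12,14), (13,15), (17,18), (17,19), (20,22), (25,26).
Pick (1,2); next start ≥ 2 → (4,8); next start ≥ 8 → (10,12); next start ≥ 12 → (12,14); next start ≥ 14 → (17,18); next start ≥ 18 → (20,22); next start ≥ 22 → (25,26).
Selected 7 meetings.

7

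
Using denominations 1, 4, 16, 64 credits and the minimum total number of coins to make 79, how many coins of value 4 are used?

3

79 − 1×64→15 − 3×4→3 − 3×1→0
Count of 4: 3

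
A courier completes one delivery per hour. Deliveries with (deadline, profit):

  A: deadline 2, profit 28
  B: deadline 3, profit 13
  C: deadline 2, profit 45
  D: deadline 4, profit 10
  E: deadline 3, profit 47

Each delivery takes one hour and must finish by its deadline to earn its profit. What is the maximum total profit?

Take jobs in profit order; each goes to the latest open slot no later than its deadline.
Profit order: E=47 C=45 A=28 B=13 D=10
Assign: E→slot 3, C→slot 2, A→slot 1, B skipped, D→slot 4.
Slots: [1:A] [2:C] [3:E] [4:D]
Profit = 28 + 45 + 47 + 10 = 130

130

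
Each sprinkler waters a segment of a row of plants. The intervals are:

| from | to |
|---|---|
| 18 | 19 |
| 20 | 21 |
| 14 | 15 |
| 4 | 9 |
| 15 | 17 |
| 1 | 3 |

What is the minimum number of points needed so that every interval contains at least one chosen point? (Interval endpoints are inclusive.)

Sort by right endpoint; whenever an interval is uncovered, place a point at its right end.
By right end: [1,3]  [4,9]  [14,15]  [15,17]  [18,19]  [20,21]
[1,3] uncovered → point at 3; [4,9] uncovered → point at 9; [14,15] uncovered → point at 15; [18,19] uncovered → point at 19; [20,21] uncovered → point at 21.
Points: 3, 9, 15, 19, 21 (5 total).

5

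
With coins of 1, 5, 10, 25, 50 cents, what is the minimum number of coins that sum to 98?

Greedy: take as many of the largest coin as possible, then repeat with the remainder.
98 = 1×50 + 1×25 + 2×10 + 3×1
Total coins = 1 + 1 + 2 + 3 = 7

7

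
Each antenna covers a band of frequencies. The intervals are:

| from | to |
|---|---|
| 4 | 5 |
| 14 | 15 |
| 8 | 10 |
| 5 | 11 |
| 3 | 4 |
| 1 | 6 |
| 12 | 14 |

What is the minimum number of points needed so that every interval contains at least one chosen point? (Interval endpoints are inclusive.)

Process intervals by earliest right end; each time one isn't hit yet, stab at its right endpoint.
By right end: [3,4]  [4,5]  [1,6]  [8,10]  [5,11]  [12,14]  [14,15]
[3,4] uncovered → point at 4; [8,10] uncovered → point at 10; [12,14] uncovered → point at 14.
Points: 4, 10, 14 (3 total).

3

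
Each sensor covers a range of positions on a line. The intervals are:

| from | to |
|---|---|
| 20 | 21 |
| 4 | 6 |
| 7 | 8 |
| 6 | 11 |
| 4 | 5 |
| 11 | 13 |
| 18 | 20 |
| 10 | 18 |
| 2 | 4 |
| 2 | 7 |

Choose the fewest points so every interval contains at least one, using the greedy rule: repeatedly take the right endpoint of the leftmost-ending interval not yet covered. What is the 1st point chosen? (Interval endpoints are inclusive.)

4

Process intervals by earliest right end; each time one isn't hit yet, stab at its right endpoint.
By right end: [2,4]  [4,5]  [4,6]  [2,7]  [7,8]  [6,11]  [11,13]  [10,18]  [18,20]  [20,21]
[2,4] uncovered → point at 4; [7,8] uncovered → point at 8; [11,13] uncovered → point at 13; [18,20] uncovered → point at 20.
Points: 4, 8, 13, 20 (4 total).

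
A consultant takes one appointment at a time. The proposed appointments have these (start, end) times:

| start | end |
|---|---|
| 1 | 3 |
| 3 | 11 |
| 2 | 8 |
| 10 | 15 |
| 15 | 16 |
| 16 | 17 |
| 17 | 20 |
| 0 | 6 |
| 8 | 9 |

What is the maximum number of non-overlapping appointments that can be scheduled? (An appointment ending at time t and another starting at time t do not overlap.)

6

Sort by end time and greedily take each interval whose start is ≥ the last chosen end.
Sorted by end: (1,3)  (0,6)  (2,8)  (8,9)  (3,11)  (10,15)  (15,16)  (16,17)  (17,20)
take (1,3); skip (0,6); take (8,9); skip (3,11); take (10,15); take (15,16); take (16,17); take (17,20).
Selected 6 appointments.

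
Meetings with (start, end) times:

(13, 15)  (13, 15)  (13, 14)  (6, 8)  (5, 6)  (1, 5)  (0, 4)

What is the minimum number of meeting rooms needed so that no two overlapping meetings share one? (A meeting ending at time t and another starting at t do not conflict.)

3

starts: [0, 1, 5, 6, 13, 13, 13]
ends:   [4, 5, 6, 8, 14, 15, 15]
s0→1 s1→2 e4→1 e5→0 s5→1 e6→0 s6→1 e8→0 s13→1 s13→2 s13→3  — peak 3.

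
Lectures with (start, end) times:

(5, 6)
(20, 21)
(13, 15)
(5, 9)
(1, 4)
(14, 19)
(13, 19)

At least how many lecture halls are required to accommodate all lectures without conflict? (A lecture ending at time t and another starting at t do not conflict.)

Count concurrent intervals with a sweep; the peak is the room count.
starts: [1, 5, 5, 13, 13, 14, 20]
ends:   [4, 6, 9, 15, 19, 19, 21]
s1→1 e4→0 s5→1 s5→2 e6→1 e9→0 s13→1 s13→2 s14→3  — peak 3.

3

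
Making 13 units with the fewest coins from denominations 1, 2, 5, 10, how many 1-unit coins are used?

13 − 1×10→3 − 1×2→1 − 1×1→0
Count of 1: 1

1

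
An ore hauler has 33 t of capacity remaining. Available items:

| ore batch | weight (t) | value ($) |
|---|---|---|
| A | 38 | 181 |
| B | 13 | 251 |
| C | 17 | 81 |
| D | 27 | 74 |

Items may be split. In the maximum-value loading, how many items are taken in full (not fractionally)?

Greedy by value/weight ratio, highest first.
Ratios (sorted): B 19.31, C 4.76, A 4.76, D 2.74
take B (13 @ 251); take C (17 @ 81); take 3/38 of A → 14.29. Capacity used 33/33.
2 item(s) taken whole; one partial (take 3/38 of A).

2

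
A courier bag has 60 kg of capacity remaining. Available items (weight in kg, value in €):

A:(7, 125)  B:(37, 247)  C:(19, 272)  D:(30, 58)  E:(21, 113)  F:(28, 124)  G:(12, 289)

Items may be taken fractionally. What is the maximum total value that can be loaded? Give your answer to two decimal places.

832.86

Ratios (sorted): G 24.08, A 17.86, C 14.32, B 6.68, E 5.38, F 4.43, D 1.93
take G (12 @ 289); take A (7 @ 125); take C (19 @ 272); take 22/37 of B → 146.86. Capacity used 60/60.
Total value = 832.86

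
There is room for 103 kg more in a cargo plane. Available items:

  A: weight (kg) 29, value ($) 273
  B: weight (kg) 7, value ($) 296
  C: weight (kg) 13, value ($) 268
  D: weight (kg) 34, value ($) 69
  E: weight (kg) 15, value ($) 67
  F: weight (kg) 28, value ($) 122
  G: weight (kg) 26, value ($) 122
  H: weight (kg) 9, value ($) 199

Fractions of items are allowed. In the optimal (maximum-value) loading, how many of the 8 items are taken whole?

Ratios (sorted): B 42.29, H 22.11, C 20.62, A 9.41, G 4.69, E 4.47, F 4.36, D 2.03
take B (7 @ 296); take H (9 @ 199); take C (13 @ 268); take A (29 @ 273); take G (26 @ 122); take E (15 @ 67); take 4/28 of F → 17.43. Capacity used 103/103.
6 item(s) taken whole; one partial (take 4/28 of F).

6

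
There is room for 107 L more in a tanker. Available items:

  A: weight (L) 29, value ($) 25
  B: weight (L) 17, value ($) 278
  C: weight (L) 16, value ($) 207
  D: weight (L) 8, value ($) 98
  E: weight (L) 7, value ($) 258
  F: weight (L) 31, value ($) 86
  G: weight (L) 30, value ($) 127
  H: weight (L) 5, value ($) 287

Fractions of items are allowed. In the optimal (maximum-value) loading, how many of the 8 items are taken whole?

6

Order: H (287/5=57.40) > E (258/7=36.86) > B (278/17=16.35) > C (207/16=12.94) > D (98/8=12.25) > G (127/30=4.23) > F (86/31=2.77) > A (25/29=0.86)
Fill: take H (5 @ 287) → take E (7 @ 258) → take B (17 @ 278) → take C (16 @ 207) → take D (8 @ 98) → take G (30 @ 127) → take 24/31 of F → 66.58; 107/107 used.
6 item(s) taken whole; one partial (take 24/31 of F).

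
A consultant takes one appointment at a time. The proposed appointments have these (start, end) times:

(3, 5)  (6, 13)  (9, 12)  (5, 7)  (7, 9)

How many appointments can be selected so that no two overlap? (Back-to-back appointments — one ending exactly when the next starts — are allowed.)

Sorted by end: (3,5)  (5,7)  (7,9)  (9,12)  (6,13)
take (3,5); take (5,7); take (7,9); take (9,12).
Selected 4 appointments.

4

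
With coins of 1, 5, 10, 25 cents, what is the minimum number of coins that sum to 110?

110 − 4×25→10 − 1×10→0
Total coins = 4 + 1 = 5

5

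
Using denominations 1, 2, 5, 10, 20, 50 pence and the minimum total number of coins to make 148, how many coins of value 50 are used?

Greedy: take as many of the largest coin as possible, then repeat with the remainder.
148 − 2×50→48 − 2×20→8 − 1×5→3 − 1×2→1 − 1×1→0
Count of 50: 2

2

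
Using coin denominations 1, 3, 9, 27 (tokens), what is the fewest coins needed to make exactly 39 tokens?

Greedy: take as many of the largest coin as possible, then repeat with the remainder.
39 = 1×27 + 1×9 + 1×3
Total coins = 1 + 1 + 1 = 3

3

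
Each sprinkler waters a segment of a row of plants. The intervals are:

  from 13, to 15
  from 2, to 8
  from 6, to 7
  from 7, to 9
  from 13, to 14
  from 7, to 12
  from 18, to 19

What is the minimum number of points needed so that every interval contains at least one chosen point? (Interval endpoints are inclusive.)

3

Sorted: [6,7] [2,8] [7,9] [7,12] [13,14] [13,15] [18,19]
{[6,7],[2,8],[7,9],[7,12]} hit by 7; {[13,14],[13,15]} hit by 14; {[18,19]} hit by 19.
Points: 7, 14, 19 (3 total).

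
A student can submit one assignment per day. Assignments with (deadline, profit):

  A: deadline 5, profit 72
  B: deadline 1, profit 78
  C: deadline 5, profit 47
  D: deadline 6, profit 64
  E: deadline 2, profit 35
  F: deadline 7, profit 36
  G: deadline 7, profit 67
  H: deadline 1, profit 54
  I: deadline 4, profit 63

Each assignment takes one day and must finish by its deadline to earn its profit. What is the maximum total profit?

Sort by profit descending; place each in the latest free slot ≤ its deadline.
Profit order: B=78 A=72 G=67 D=64 I=63 H=54 C=47 F=36 E=35
Assign: B→slot 1, A→slot 5, G→slot 7, D→slot 6, I→slot 4, H skipped, C→slot 3, F→slot 2, E skipped.
Slots: [1:B] [2:F] [3:C] [4:I] [5:A] [6:D] [7:G]
Profit = 78 + 36 + 47 + 63 + 72 + 64 + 67 = 427

427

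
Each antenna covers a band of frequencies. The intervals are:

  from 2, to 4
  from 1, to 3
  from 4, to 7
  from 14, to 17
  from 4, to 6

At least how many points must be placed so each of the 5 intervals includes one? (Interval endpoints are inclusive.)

3

Sort by right endpoint; whenever an interval is uncovered, place a point at its right end.
By right end: [1,3]  [2,4]  [4,6]  [4,7]  [14,17]
[1,3] uncovered → point at 3; [4,6] uncovered → point at 6; [14,17] uncovered → point at 17.
Points: 3, 6, 17 (3 total).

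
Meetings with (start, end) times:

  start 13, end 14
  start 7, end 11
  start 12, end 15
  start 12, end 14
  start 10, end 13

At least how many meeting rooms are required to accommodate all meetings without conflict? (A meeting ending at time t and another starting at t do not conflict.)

Count concurrent intervals with a sweep; the peak is the room count.
Events (time:±→running): 7:+→1 10:+→2 11:-→1 12:+→2 12:+→3 … peak 3.

3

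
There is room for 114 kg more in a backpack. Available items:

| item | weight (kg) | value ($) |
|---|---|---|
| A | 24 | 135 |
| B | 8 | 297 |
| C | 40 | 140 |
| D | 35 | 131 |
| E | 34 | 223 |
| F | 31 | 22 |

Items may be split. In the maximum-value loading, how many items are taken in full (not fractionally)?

4

Sort by value per unit weight and fill in that order.
Order: B (297/8=37.12) > E (223/34=6.56) > A (135/24=5.62) > D (131/35=3.74) > C (140/40=3.50) > F (22/31=0.71)
Fill: take B (8 @ 297) → take E (34 @ 223) → take A (24 @ 135) → take D (35 @ 131) → take 13/40 of C → 45.50; 114/114 used.
4 item(s) taken whole; one partial (take 13/40 of C).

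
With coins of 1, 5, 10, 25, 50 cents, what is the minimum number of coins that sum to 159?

Greedy: take as many of the largest coin as possible, then repeat with the remainder.
159 − 3×50→9 − 1×5→4 − 4×1→0
Total coins = 3 + 1 + 4 = 8

8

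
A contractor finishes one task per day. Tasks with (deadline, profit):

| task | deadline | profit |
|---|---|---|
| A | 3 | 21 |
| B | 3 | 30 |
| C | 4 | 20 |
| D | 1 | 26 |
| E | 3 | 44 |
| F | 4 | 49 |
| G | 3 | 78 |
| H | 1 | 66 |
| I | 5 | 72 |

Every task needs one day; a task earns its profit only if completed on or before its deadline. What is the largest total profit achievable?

309

Sort by profit descending; place each in the latest free slot ≤ its deadline.
By profit: G(d3,78), I(d5,72), H(d1,66), F(d4,49), E(d3,44), B(d3,30), D(d1,26), A(d3,21), C(d4,20)
G→slot 3; I→slot 5; H→slot 1; F→slot 4; E→slot 2; B skipped; D skipped; A skipped; C skipped.
Profit = 66 + 44 + 78 + 49 + 72 = 309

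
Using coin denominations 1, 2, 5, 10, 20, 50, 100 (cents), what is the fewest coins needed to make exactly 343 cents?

7

Use the largest denomination that fits, subtract, and repeat.
343 = 3×100 + 2×20 + 1×2 + 1×1
Total coins = 3 + 2 + 1 + 1 = 7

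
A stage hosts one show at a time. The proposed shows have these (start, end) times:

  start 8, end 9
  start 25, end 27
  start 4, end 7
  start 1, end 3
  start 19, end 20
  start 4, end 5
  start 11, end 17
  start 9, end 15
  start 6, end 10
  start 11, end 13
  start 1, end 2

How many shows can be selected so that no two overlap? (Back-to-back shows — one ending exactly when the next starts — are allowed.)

By end time: (1,2), (1,3), (4,5), (4,7), (8,9), (6,10), (11,13), (9,15), (11,17), (19,20), (25,27).
Pick (1,2); next start ≥ 2 → (4,5); next start ≥ 5 → (8,9); next start ≥ 9 → (11,13); next start ≥ 13 → (19,20); next start ≥ 20 → (25,27).
Selected 6 shows.

6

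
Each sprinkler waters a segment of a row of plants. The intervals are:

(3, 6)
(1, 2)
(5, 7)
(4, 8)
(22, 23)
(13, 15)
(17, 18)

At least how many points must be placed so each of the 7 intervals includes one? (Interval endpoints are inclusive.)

5

Sort by right endpoint; whenever an interval is uncovered, place a point at its right end.
By right end: [1,2]  [3,6]  [5,7]  [4,8]  [13,15]  [17,18]  [22,23]
[1,2] uncovered → point at 2; [3,6] uncovered → point at 6; [13,15] uncovered → point at 15; [17,18] uncovered → point at 18; [22,23] uncovered → point at 23.
Points: 2, 6, 15, 18, 23 (5 total).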